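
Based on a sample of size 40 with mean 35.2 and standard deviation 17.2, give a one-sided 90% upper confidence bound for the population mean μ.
μ ≤ 38.75

Upper bound (one-sided):
t* = 1.304 (one-sided for 90%)
Upper bound = x̄ + t* · s/√n = 35.2 + 1.304 · 17.2/√40 = 38.75

We are 90% confident that μ ≤ 38.75.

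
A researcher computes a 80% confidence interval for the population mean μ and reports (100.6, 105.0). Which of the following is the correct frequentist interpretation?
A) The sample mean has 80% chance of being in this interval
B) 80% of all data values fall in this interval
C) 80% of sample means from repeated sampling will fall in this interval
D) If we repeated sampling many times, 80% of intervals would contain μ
D

A) Wrong — x̄ is observed and sits in the interval by construction.
B) Wrong — a CI is about the parameter μ, not individual data values.
C) Wrong — coverage applies to intervals containing μ, not to future x̄ values.
D) Correct — this is the frequentist long-run coverage interpretation.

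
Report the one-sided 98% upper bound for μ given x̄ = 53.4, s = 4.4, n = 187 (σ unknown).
μ ≤ 54.07

Upper bound (one-sided):
t* = 2.068 (one-sided for 98%)
Upper bound = x̄ + t* · s/√n = 53.4 + 2.068 · 4.4/√187 = 54.07

We are 98% confident that μ ≤ 54.07.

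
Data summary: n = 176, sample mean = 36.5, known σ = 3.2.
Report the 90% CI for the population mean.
(36.10, 36.90)

z-interval (σ known):
z* = 1.645 for 90% confidence

Margin of error = z* · σ/√n = 1.645 · 3.2/√176 = 0.40

CI: (36.5 - 0.40, 36.5 + 0.40) = (36.10, 36.90)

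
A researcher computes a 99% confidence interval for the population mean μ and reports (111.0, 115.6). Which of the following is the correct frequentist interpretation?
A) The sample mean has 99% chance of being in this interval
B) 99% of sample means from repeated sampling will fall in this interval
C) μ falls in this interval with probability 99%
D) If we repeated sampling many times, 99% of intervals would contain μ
D

A) Wrong — x̄ is observed and sits in the interval by construction.
B) Wrong — coverage applies to intervals containing μ, not to future x̄ values.
C) Wrong — μ is fixed; the randomness lives in the interval, not in μ.
D) Correct — this is the frequentist long-run coverage interpretation.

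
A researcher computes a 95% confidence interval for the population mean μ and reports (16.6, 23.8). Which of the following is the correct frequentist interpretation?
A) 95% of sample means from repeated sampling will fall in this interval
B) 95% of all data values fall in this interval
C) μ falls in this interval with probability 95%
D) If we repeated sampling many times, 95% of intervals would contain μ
D

A) Wrong — coverage applies to intervals containing μ, not to future x̄ values.
B) Wrong — a CI is about the parameter μ, not individual data values.
C) Wrong — μ is fixed; the randomness lives in the interval, not in μ.
D) Correct — this is the frequentist long-run coverage interpretation.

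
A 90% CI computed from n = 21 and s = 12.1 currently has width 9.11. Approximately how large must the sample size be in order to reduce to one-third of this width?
n ≈ 189

CI width ∝ 1/√n
To reduce width by factor 3, need √n to grow by 3 → need 3² = 9 times as many samples.

Current: n = 21, width = 9.11
New: n = 189, width ≈ 2.91

Width reduced by factor of 9.11/2.91 = 3.13.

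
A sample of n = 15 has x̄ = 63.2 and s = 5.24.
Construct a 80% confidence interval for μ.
(61.38, 65.02)

t-interval (σ unknown):
df = n - 1 = 14
t* = 1.345 for 80% confidence

Margin of error = t* · s/√n = 1.345 · 5.24/√15 = 1.82

CI: (61.38, 65.02)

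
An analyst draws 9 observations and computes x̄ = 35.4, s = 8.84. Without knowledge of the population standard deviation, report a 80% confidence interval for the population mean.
(31.28, 39.52)

t-interval (σ unknown):
df = n - 1 = 8
t* = 1.397 for 80% confidence

Margin of error = t* · s/√n = 1.397 · 8.84/√9 = 4.12

CI: (31.28, 39.52)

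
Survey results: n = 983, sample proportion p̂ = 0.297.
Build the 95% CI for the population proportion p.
(0.268, 0.326)

Proportion CI:
SE = √(p̂(1-p̂)/n) = √(0.297 · 0.703 / 983) = 0.01457

z* = 1.960
Margin = z* · SE = 1.960 · 0.01457 = 0.0286

CI: 0.297 ± 0.0286 = (0.268, 0.326)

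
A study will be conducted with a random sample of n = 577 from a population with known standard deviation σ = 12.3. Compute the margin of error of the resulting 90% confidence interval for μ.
Margin of error = 0.84

Margin of error = z* · σ/√n
= 1.645 · 12.3/√577
= 1.645 · 12.3/24.0208
= 0.84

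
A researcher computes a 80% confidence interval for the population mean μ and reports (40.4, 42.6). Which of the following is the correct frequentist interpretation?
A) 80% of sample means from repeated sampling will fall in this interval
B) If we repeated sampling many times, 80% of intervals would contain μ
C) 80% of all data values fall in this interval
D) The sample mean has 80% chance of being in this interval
B

A) Wrong — coverage applies to intervals containing μ, not to future x̄ values.
B) Correct — this is the frequentist long-run coverage interpretation.
C) Wrong — a CI is about the parameter μ, not individual data values.
D) Wrong — x̄ is observed and sits in the interval by construction.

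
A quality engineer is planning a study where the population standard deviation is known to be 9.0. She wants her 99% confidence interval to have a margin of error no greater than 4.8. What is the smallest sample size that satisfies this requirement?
n ≥ 24

For margin E ≤ 4.8:
n ≥ (z* · σ / E)²
n ≥ (2.576 · 9.0 / 4.8)²
n ≥ 23.33

Minimum n = 24 (rounding up)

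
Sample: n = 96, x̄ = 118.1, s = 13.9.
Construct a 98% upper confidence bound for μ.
μ ≤ 121.05

Upper bound (one-sided):
t* = 2.082 (one-sided for 98%)
Upper bound = x̄ + t* · s/√n = 118.1 + 2.082 · 13.9/√96 = 121.05

We are 98% confident that μ ≤ 121.05.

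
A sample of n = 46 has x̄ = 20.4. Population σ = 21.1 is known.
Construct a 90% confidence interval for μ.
(15.28, 25.52)

z-interval (σ known):
z* = 1.645 for 90% confidence

Margin of error = z* · σ/√n = 1.645 · 21.1/√46 = 5.12

CI: (20.4 - 5.12, 20.4 + 5.12) = (15.28, 25.52)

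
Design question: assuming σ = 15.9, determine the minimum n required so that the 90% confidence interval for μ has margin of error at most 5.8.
n ≥ 21

For margin E ≤ 5.8:
n ≥ (z* · σ / E)²
n ≥ (1.645 · 15.9 / 5.8)²
n ≥ 20.34

Minimum n = 21 (rounding up)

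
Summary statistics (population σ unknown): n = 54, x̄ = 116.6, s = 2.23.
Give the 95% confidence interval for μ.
(115.99, 117.21)

t-interval (σ unknown):
df = n - 1 = 53
t* = 2.006 for 95% confidence

Margin of error = t* · s/√n = 2.006 · 2.23/√54 = 0.61

CI: (115.99, 117.21)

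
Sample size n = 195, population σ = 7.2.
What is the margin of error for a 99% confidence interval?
Margin of error = 1.33

Margin of error = z* · σ/√n
= 2.576 · 7.2/√195
= 2.576 · 7.2/13.9642
= 1.33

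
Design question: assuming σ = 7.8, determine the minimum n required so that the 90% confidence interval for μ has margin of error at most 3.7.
n ≥ 13

For margin E ≤ 3.7:
n ≥ (z* · σ / E)²
n ≥ (1.645 · 7.8 / 3.7)²
n ≥ 12.03

Minimum n = 13 (rounding up)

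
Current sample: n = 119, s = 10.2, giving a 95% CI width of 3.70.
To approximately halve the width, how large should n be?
n ≈ 476

CI width ∝ 1/√n
To reduce width by factor 2, need √n to grow by 2 → need 2² = 4 times as many samples.

Current: n = 119, width = 3.70
New: n = 476, width ≈ 1.84

Width reduced by factor of 3.70/1.84 = 2.01.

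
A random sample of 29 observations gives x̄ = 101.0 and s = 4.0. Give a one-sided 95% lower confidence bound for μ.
μ ≥ 99.74

Lower bound (one-sided):
t* = 1.701 (one-sided for 95%)
Lower bound = x̄ - t* · s/√n = 101.0 - 1.701 · 4.0/√29 = 99.74

We are 95% confident that μ ≥ 99.74.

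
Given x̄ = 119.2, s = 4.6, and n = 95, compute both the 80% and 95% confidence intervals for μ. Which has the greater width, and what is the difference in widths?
95% CI is wider by 0.65

df = 94
80% CI: t* = 1.291, (118.59, 119.81), width = 2 · t* · s/√n = 1.22
95% CI: t* = 1.986, (118.26, 120.14), width = 2 · t* · s/√n = 1.87

The 95% CI is wider by 1.87 - 1.22 = 0.65.
Higher confidence requires a wider interval.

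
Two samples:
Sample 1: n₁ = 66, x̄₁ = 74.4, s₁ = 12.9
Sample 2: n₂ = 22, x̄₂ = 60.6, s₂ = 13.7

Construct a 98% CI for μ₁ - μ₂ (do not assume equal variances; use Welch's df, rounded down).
(5.68, 21.92)

Difference: x̄₁ - x̄₂ = 13.80
SE = √(s₁²/n₁ + s₂²/n₂) = √(12.9²/66 + 13.7²/22) = 3.3246
df = 34.28 → 34 (Welch–Satterthwaite, rounded down)
t* = 2.441

CI: 13.80 ± 2.441 · 3.3246 = 13.80 ± 8.12 = (5.68, 21.92)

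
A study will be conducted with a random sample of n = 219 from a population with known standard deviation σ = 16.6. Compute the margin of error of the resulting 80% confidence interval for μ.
Margin of error = 1.44

Margin of error = z* · σ/√n
= 1.282 · 16.6/√219
= 1.282 · 16.6/14.7986
= 1.44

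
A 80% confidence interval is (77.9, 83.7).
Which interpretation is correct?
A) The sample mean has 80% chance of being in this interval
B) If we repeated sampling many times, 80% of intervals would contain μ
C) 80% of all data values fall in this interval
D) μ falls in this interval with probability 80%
B

A) Wrong — x̄ is observed and sits in the interval by construction.
B) Correct — this is the frequentist long-run coverage interpretation.
C) Wrong — a CI is about the parameter μ, not individual data values.
D) Wrong — μ is fixed; the randomness lives in the interval, not in μ.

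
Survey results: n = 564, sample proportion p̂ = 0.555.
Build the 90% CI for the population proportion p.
(0.521, 0.589)

Proportion CI:
SE = √(p̂(1-p̂)/n) = √(0.555 · 0.445 / 564) = 0.02093

z* = 1.645
Margin = z* · SE = 1.645 · 0.02093 = 0.0344

CI: 0.555 ± 0.0344 = (0.521, 0.589)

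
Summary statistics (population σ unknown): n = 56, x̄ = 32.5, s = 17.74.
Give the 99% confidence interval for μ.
(26.18, 38.82)

t-interval (σ unknown):
df = n - 1 = 55
t* = 2.668 for 99% confidence

Margin of error = t* · s/√n = 2.668 · 17.74/√56 = 6.32

CI: (26.18, 38.82)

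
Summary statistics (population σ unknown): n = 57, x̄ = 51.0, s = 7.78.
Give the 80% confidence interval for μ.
(49.66, 52.34)

t-interval (σ unknown):
df = n - 1 = 56
t* = 1.297 for 80% confidence

Margin of error = t* · s/√n = 1.297 · 7.78/√57 = 1.34

CI: (49.66, 52.34)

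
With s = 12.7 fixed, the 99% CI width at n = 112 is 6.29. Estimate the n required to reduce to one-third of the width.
n ≈ 1008

CI width ∝ 1/√n
To reduce width by factor 3, need √n to grow by 3 → need 3² = 9 times as many samples.

Current: n = 112, width = 6.29
New: n = 1008, width ≈ 2.06

Width reduced by factor of 6.29/2.06 = 3.05.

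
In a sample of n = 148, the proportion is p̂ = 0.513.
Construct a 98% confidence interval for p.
(0.417, 0.609)

Proportion CI:
SE = √(p̂(1-p̂)/n) = √(0.513 · 0.487 / 148) = 0.04109

z* = 2.326
Margin = z* · SE = 2.326 · 0.04109 = 0.0956

CI: 0.513 ± 0.0956 = (0.417, 0.609)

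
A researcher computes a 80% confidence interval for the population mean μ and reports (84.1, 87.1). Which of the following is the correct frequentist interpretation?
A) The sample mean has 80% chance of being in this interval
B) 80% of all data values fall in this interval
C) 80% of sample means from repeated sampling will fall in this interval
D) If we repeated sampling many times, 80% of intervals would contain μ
D

A) Wrong — x̄ is observed and sits in the interval by construction.
B) Wrong — a CI is about the parameter μ, not individual data values.
C) Wrong — coverage applies to intervals containing μ, not to future x̄ values.
D) Correct — this is the frequentist long-run coverage interpretation.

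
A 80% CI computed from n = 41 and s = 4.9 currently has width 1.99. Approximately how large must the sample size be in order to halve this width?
n ≈ 164

CI width ∝ 1/√n
To reduce width by factor 2, need √n to grow by 2 → need 2² = 4 times as many samples.

Current: n = 41, width = 1.99
New: n = 164, width ≈ 0.98

Width reduced by factor of 1.99/0.98 = 2.03.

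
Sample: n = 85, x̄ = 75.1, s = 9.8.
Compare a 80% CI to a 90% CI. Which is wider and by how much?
90% CI is wider by 0.79

df = 84
80% CI: t* = 1.292, (73.73, 76.47), width = 2 · t* · s/√n = 2.75
90% CI: t* = 1.663, (73.33, 76.87), width = 2 · t* · s/√n = 3.54

The 90% CI is wider by 3.54 - 2.75 = 0.79.
Higher confidence requires a wider interval.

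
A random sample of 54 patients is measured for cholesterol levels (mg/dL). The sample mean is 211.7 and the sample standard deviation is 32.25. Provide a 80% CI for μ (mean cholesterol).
(206.00, 217.40)

t-interval (σ unknown):
df = n - 1 = 53
t* = 1.298 for 80% confidence

Margin of error = t* · s/√n = 1.298 · 32.25/√54 = 5.70

CI: (206.00, 217.40)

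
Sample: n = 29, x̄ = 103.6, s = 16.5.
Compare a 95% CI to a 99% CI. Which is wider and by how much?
99% CI is wider by 4.38

df = 28
95% CI: t* = 2.048, (97.32, 109.88), width = 2 · t* · s/√n = 12.55
99% CI: t* = 2.763, (95.13, 112.07), width = 2 · t* · s/√n = 16.93

The 99% CI is wider by 16.93 - 12.55 = 4.38.
Higher confidence requires a wider interval.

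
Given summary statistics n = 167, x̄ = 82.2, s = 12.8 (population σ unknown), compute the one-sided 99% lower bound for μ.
μ ≥ 79.87

Lower bound (one-sided):
t* = 2.349 (one-sided for 99%)
Lower bound = x̄ - t* · s/√n = 82.2 - 2.349 · 12.8/√167 = 79.87

We are 99% confident that μ ≥ 79.87.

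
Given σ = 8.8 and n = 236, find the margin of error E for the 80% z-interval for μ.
Margin of error = 0.73

Margin of error = z* · σ/√n
= 1.282 · 8.8/√236
= 1.282 · 8.8/15.3623
= 0.73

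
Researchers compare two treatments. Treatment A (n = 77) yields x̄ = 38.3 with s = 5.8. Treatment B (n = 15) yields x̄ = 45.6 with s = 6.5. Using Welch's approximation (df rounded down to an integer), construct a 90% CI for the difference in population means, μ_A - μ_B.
(-10.43, -4.17)

Difference: x̄₁ - x̄₂ = -7.30
SE = √(s₁²/n₁ + s₂²/n₂) = √(5.8²/77 + 6.5²/15) = 1.8038
df = 18.60 → 18 (Welch–Satterthwaite, rounded down)
t* = 1.734

CI: -7.30 ± 1.734 · 1.8038 = -7.30 ± 3.13 = (-10.43, -4.17)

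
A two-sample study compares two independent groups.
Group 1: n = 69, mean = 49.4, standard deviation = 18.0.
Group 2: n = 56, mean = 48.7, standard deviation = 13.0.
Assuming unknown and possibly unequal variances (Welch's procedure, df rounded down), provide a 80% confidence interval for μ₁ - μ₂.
(-2.88, 4.28)

Difference: x̄₁ - x̄₂ = 0.70
SE = √(s₁²/n₁ + s₂²/n₂) = √(18.0²/69 + 13.0²/56) = 2.7773
df = 121.46 → 121 (Welch–Satterthwaite, rounded down)
t* = 1.289

CI: 0.70 ± 1.289 · 2.7773 = 0.70 ± 3.58 = (-2.88, 4.28)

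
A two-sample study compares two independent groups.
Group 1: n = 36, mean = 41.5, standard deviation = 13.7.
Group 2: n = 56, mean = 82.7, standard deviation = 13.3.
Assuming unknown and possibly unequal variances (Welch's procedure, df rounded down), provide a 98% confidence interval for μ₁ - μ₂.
(-48.08, -34.32)

Difference: x̄₁ - x̄₂ = -41.20
SE = √(s₁²/n₁ + s₂²/n₂) = √(13.7²/36 + 13.3²/56) = 2.8935
df = 73.17 → 73 (Welch–Satterthwaite, rounded down)
t* = 2.379

CI: -41.20 ± 2.379 · 2.8935 = -41.20 ± 6.88 = (-48.08, -34.32)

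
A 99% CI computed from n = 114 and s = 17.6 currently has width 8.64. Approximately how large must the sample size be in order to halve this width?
n ≈ 456

CI width ∝ 1/√n
To reduce width by factor 2, need √n to grow by 2 → need 2² = 4 times as many samples.

Current: n = 114, width = 8.64
New: n = 456, width ≈ 4.26

Width reduced by factor of 8.64/4.26 = 2.03.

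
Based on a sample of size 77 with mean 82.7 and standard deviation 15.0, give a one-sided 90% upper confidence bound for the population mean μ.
μ ≤ 84.91

Upper bound (one-sided):
t* = 1.293 (one-sided for 90%)
Upper bound = x̄ + t* · s/√n = 82.7 + 1.293 · 15.0/√77 = 84.91

We are 90% confident that μ ≤ 84.91.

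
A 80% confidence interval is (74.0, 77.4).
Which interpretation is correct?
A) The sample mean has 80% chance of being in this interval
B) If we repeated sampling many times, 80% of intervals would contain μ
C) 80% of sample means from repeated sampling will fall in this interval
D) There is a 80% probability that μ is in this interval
B

A) Wrong — x̄ is observed and sits in the interval by construction.
B) Correct — this is the frequentist long-run coverage interpretation.
C) Wrong — coverage applies to intervals containing μ, not to future x̄ values.
D) Wrong — μ is fixed; the randomness lives in the interval, not in μ.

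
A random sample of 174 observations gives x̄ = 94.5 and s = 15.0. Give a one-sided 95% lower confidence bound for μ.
μ ≥ 92.62

Lower bound (one-sided):
t* = 1.654 (one-sided for 95%)
Lower bound = x̄ - t* · s/√n = 94.5 - 1.654 · 15.0/√174 = 92.62

We are 95% confident that μ ≥ 92.62.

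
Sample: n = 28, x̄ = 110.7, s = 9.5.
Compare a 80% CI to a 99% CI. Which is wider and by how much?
99% CI is wider by 5.23

df = 27
80% CI: t* = 1.314, (108.34, 113.06), width = 2 · t* · s/√n = 4.72
99% CI: t* = 2.771, (105.73, 115.67), width = 2 · t* · s/√n = 9.95

The 99% CI is wider by 9.95 - 4.72 = 5.23.
Higher confidence requires a wider interval.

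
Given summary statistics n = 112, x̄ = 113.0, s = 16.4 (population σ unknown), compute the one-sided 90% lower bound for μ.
μ ≥ 111.00

Lower bound (one-sided):
t* = 1.289 (one-sided for 90%)
Lower bound = x̄ - t* · s/√n = 113.0 - 1.289 · 16.4/√112 = 111.00

We are 90% confident that μ ≥ 111.00.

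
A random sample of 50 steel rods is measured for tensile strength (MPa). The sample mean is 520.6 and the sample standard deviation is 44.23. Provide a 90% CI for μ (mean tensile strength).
(510.11, 531.09)

t-interval (σ unknown):
df = n - 1 = 49
t* = 1.677 for 90% confidence

Margin of error = t* · s/√n = 1.677 · 44.23/√50 = 10.49

CI: (510.11, 531.09)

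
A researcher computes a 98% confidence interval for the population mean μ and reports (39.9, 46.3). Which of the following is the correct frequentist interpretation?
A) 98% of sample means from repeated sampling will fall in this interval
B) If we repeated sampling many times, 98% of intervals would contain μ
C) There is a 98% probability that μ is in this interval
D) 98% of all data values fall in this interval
B

A) Wrong — coverage applies to intervals containing μ, not to future x̄ values.
B) Correct — this is the frequentist long-run coverage interpretation.
C) Wrong — μ is fixed; the randomness lives in the interval, not in μ.
D) Wrong — a CI is about the parameter μ, not individual data values.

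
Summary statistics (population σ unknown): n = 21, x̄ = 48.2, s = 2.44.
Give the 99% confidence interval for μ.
(46.69, 49.71)

t-interval (σ unknown):
df = n - 1 = 20
t* = 2.845 for 99% confidence

Margin of error = t* · s/√n = 2.845 · 2.44/√21 = 1.51

CI: (46.69, 49.71)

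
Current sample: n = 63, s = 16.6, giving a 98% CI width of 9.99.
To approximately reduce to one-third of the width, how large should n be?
n ≈ 567

CI width ∝ 1/√n
To reduce width by factor 3, need √n to grow by 3 → need 3² = 9 times as many samples.

Current: n = 63, width = 9.99
New: n = 567, width ≈ 3.25

Width reduced by factor of 9.99/3.25 = 3.07.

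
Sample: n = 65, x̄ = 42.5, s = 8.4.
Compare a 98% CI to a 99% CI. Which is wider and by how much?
99% CI is wider by 0.56

df = 64
98% CI: t* = 2.386, (40.01, 44.99), width = 2 · t* · s/√n = 4.97
99% CI: t* = 2.655, (39.73, 45.27), width = 2 · t* · s/√n = 5.53

The 99% CI is wider by 5.53 - 4.97 = 0.56.
Higher confidence requires a wider interval.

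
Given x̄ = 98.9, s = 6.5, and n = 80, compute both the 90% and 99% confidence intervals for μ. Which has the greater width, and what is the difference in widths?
99% CI is wider by 1.42

df = 79
90% CI: t* = 1.664, (97.69, 100.11), width = 2 · t* · s/√n = 2.42
99% CI: t* = 2.640, (96.98, 100.82), width = 2 · t* · s/√n = 3.84

The 99% CI is wider by 3.84 - 2.42 = 1.42.
Higher confidence requires a wider interval.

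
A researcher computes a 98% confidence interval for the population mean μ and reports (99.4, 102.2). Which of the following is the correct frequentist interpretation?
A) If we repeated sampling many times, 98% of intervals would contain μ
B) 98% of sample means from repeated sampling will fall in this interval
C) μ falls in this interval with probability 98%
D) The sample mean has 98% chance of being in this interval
A

A) Correct — this is the frequentist long-run coverage interpretation.
B) Wrong — coverage applies to intervals containing μ, not to future x̄ values.
C) Wrong — μ is fixed; the randomness lives in the interval, not in μ.
D) Wrong — x̄ is observed and sits in the interval by construction.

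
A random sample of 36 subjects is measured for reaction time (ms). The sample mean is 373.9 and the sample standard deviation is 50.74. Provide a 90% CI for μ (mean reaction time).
(359.61, 388.19)

t-interval (σ unknown):
df = n - 1 = 35
t* = 1.690 for 90% confidence

Margin of error = t* · s/√n = 1.690 · 50.74/√36 = 14.29

CI: (359.61, 388.19)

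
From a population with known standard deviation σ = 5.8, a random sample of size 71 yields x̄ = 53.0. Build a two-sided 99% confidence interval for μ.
(51.23, 54.77)

z-interval (σ known):
z* = 2.576 for 99% confidence

Margin of error = z* · σ/√n = 2.576 · 5.8/√71 = 1.77

CI: (53.0 - 1.77, 53.0 + 1.77) = (51.23, 54.77)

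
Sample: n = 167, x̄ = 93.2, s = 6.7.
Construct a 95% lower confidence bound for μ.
μ ≥ 92.34

Lower bound (one-sided):
t* = 1.654 (one-sided for 95%)
Lower bound = x̄ - t* · s/√n = 93.2 - 1.654 · 6.7/√167 = 92.34

We are 95% confident that μ ≥ 92.34.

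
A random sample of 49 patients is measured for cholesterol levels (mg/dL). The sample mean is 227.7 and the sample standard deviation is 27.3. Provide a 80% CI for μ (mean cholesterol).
(222.63, 232.77)

t-interval (σ unknown):
df = n - 1 = 48
t* = 1.299 for 80% confidence

Margin of error = t* · s/√n = 1.299 · 27.3/√49 = 5.07

CI: (222.63, 232.77)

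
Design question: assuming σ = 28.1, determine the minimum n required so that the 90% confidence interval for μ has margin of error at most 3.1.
n ≥ 223

For margin E ≤ 3.1:
n ≥ (z* · σ / E)²
n ≥ (1.645 · 28.1 / 3.1)²
n ≥ 222.34

Minimum n = 223 (rounding up)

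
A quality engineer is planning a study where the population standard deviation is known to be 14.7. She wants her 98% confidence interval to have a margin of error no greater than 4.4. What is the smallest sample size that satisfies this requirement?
n ≥ 61

For margin E ≤ 4.4:
n ≥ (z* · σ / E)²
n ≥ (2.326 · 14.7 / 4.4)²
n ≥ 60.39

Minimum n = 61 (rounding up)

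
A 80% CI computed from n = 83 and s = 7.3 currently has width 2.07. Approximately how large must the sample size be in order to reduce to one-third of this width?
n ≈ 747

CI width ∝ 1/√n
To reduce width by factor 3, need √n to grow by 3 → need 3² = 9 times as many samples.

Current: n = 83, width = 2.07
New: n = 747, width ≈ 0.69

Width reduced by factor of 2.07/0.69 = 3.00.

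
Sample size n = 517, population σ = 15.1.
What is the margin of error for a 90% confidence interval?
Margin of error = 1.09

Margin of error = z* · σ/√n
= 1.645 · 15.1/√517
= 1.645 · 15.1/22.7376
= 1.09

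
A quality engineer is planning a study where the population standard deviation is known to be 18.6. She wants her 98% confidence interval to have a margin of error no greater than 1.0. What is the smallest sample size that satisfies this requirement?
n ≥ 1872

For margin E ≤ 1.0:
n ≥ (z* · σ / E)²
n ≥ (2.326 · 18.6 / 1.0)²
n ≥ 1871.74

Minimum n = 1872 (rounding up)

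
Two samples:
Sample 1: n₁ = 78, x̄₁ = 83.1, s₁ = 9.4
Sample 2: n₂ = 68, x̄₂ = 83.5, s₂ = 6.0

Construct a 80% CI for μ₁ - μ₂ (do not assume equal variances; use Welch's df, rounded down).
(-2.06, 1.26)

Difference: x̄₁ - x̄₂ = -0.40
SE = √(s₁²/n₁ + s₂²/n₂) = √(9.4²/78 + 6.0²/68) = 1.2893
df = 132.52 → 132 (Welch–Satterthwaite, rounded down)
t* = 1.288

CI: -0.40 ± 1.288 · 1.2893 = -0.40 ± 1.66 = (-2.06, 1.26)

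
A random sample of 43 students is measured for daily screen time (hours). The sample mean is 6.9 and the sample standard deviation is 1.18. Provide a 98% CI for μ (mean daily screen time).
(6.46, 7.34)

t-interval (σ unknown):
df = n - 1 = 42
t* = 2.418 for 98% confidence

Margin of error = t* · s/√n = 2.418 · 1.18/√43 = 0.44

CI: (6.46, 7.34)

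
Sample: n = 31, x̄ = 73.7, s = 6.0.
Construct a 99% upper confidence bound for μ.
μ ≤ 76.35

Upper bound (one-sided):
t* = 2.457 (one-sided for 99%)
Upper bound = x̄ + t* · s/√n = 73.7 + 2.457 · 6.0/√31 = 76.35

We are 99% confident that μ ≤ 76.35.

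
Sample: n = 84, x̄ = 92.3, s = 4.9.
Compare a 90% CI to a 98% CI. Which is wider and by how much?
98% CI is wider by 0.76

df = 83
90% CI: t* = 1.663, (91.41, 93.19), width = 2 · t* · s/√n = 1.78
98% CI: t* = 2.372, (91.03, 93.57), width = 2 · t* · s/√n = 2.54

The 98% CI is wider by 2.54 - 1.78 = 0.76.
Higher confidence requires a wider interval.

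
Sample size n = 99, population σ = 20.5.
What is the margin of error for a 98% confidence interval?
Margin of error = 4.79

Margin of error = z* · σ/√n
= 2.326 · 20.5/√99
= 2.326 · 20.5/9.9499
= 4.79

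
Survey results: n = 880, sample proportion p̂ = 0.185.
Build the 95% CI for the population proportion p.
(0.159, 0.211)

Proportion CI:
SE = √(p̂(1-p̂)/n) = √(0.185 · 0.815 / 880) = 0.01309

z* = 1.960
Margin = z* · SE = 1.960 · 0.01309 = 0.0257

CI: 0.185 ± 0.0257 = (0.159, 0.211)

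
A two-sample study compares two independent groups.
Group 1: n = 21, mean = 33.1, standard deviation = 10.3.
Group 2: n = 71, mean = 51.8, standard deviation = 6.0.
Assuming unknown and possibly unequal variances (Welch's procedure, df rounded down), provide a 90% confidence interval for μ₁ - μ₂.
(-22.73, -14.67)

Difference: x̄₁ - x̄₂ = -18.70
SE = √(s₁²/n₁ + s₂²/n₂) = √(10.3²/21 + 6.0²/71) = 2.3577
df = 24.15 → 24 (Welch–Satterthwaite, rounded down)
t* = 1.711

CI: -18.70 ± 1.711 · 2.3577 = -18.70 ± 4.03 = (-22.73, -14.67)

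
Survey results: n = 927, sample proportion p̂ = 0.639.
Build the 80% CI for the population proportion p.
(0.619, 0.659)

Proportion CI:
SE = √(p̂(1-p̂)/n) = √(0.639 · 0.361 / 927) = 0.01577

z* = 1.282
Margin = z* · SE = 1.282 · 0.01577 = 0.0202

CI: 0.639 ± 0.0202 = (0.619, 0.659)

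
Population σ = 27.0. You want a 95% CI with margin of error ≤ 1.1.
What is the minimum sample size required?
n ≥ 2315

For margin E ≤ 1.1:
n ≥ (z* · σ / E)²
n ≥ (1.960 · 27.0 / 1.1)²
n ≥ 2314.48

Minimum n = 2315 (rounding up)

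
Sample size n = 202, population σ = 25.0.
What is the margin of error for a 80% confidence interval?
Margin of error = 2.26

Margin of error = z* · σ/√n
= 1.282 · 25.0/√202
= 1.282 · 25.0/14.2127
= 2.26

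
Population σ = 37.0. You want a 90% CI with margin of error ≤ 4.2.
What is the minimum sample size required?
n ≥ 211

For margin E ≤ 4.2:
n ≥ (z* · σ / E)²
n ≥ (1.645 · 37.0 / 4.2)²
n ≥ 210.01

Minimum n = 211 (rounding up)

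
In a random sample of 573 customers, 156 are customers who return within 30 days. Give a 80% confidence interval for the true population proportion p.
(0.248, 0.296)

Proportion CI:
p̂ = 156/573 = 0.27225
SE = √(p̂(1-p̂)/n) = √(0.27225 · 0.72775 / 573) = 0.01860

z* = 1.282
Margin = z* · SE = 1.282 · 0.01860 = 0.0238

CI: 0.27225 ± 0.0238 = (0.248, 0.296)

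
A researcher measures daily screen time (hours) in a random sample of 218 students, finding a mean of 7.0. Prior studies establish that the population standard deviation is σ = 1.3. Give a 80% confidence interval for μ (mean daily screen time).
(6.89, 7.11)

z-interval (σ known):
z* = 1.282 for 80% confidence

Margin of error = z* · σ/√n = 1.282 · 1.3/√218 = 0.11

CI: (7.0 - 0.11, 7.0 + 0.11) = (6.89, 7.11)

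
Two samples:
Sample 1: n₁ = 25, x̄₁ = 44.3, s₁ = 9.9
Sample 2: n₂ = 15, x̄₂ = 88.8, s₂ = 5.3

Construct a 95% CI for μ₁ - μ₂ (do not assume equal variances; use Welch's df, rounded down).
(-49.38, -39.62)

Difference: x̄₁ - x̄₂ = -44.50
SE = √(s₁²/n₁ + s₂²/n₂) = √(9.9²/25 + 5.3²/15) = 2.4069
df = 37.67 → 37 (Welch–Satterthwaite, rounded down)
t* = 2.026

CI: -44.50 ± 2.026 · 2.4069 = -44.50 ± 4.88 = (-49.38, -39.62)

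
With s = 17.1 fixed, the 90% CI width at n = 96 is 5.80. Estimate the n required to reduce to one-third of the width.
n ≈ 864

CI width ∝ 1/√n
To reduce width by factor 3, need √n to grow by 3 → need 3² = 9 times as many samples.

Current: n = 96, width = 5.80
New: n = 864, width ≈ 1.92

Width reduced by factor of 5.80/1.92 = 3.02.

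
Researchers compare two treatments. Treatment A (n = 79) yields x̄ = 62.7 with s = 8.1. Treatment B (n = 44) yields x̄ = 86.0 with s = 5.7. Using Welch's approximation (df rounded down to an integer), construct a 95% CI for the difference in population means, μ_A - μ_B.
(-25.78, -20.82)

Difference: x̄₁ - x̄₂ = -23.30
SE = √(s₁²/n₁ + s₂²/n₂) = √(8.1²/79 + 5.7²/44) = 1.2526
df = 114.37 → 114 (Welch–Satterthwaite, rounded down)
t* = 1.981

CI: -23.30 ± 1.981 · 1.2526 = -23.30 ± 2.48 = (-25.78, -20.82)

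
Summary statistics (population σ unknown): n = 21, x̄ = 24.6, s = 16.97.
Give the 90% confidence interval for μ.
(18.21, 30.99)

t-interval (σ unknown):
df = n - 1 = 20
t* = 1.725 for 90% confidence

Margin of error = t* · s/√n = 1.725 · 16.97/√21 = 6.39

CI: (18.21, 30.99)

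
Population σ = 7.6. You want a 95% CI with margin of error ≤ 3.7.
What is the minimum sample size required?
n ≥ 17

For margin E ≤ 3.7:
n ≥ (z* · σ / E)²
n ≥ (1.960 · 7.6 / 3.7)²
n ≥ 16.21

Minimum n = 17 (rounding up)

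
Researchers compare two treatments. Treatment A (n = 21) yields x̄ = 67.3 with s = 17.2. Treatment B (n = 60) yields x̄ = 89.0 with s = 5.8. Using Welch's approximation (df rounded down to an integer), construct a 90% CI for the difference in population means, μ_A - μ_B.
(-28.29, -15.11)

Difference: x̄₁ - x̄₂ = -21.70
SE = √(s₁²/n₁ + s₂²/n₂) = √(17.2²/21 + 5.8²/60) = 3.8273
df = 21.61 → 21 (Welch–Satterthwaite, rounded down)
t* = 1.721

CI: -21.70 ± 1.721 · 3.8273 = -21.70 ± 6.59 = (-28.29, -15.11)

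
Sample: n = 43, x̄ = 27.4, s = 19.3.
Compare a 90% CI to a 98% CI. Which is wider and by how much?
98% CI is wider by 4.33

df = 42
90% CI: t* = 1.682, (22.45, 32.35), width = 2 · t* · s/√n = 9.90
98% CI: t* = 2.418, (20.28, 34.52), width = 2 · t* · s/√n = 14.23

The 98% CI is wider by 14.23 - 9.90 = 4.33.
Higher confidence requires a wider interval.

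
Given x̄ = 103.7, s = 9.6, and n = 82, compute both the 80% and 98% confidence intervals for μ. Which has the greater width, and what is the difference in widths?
98% CI is wider by 2.29

df = 81
80% CI: t* = 1.292, (102.33, 105.07), width = 2 · t* · s/√n = 2.74
98% CI: t* = 2.373, (101.18, 106.22), width = 2 · t* · s/√n = 5.03

The 98% CI is wider by 5.03 - 2.74 = 2.29.
Higher confidence requires a wider interval.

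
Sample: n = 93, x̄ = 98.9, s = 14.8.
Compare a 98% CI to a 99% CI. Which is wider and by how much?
99% CI is wider by 0.80

df = 92
98% CI: t* = 2.368, (95.27, 102.53), width = 2 · t* · s/√n = 7.27
99% CI: t* = 2.630, (94.86, 102.94), width = 2 · t* · s/√n = 8.07

The 99% CI is wider by 8.07 - 7.27 = 0.80.
Higher confidence requires a wider interval.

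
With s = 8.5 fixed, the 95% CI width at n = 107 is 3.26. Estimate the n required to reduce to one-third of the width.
n ≈ 963

CI width ∝ 1/√n
To reduce width by factor 3, need √n to grow by 3 → need 3² = 9 times as many samples.

Current: n = 107, width = 3.26
New: n = 963, width ≈ 1.07

Width reduced by factor of 3.26/1.07 = 3.05.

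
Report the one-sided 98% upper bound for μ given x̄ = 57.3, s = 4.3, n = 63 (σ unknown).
μ ≤ 58.44

Upper bound (one-sided):
t* = 2.098 (one-sided for 98%)
Upper bound = x̄ + t* · s/√n = 57.3 + 2.098 · 4.3/√63 = 58.44

We are 98% confident that μ ≤ 58.44.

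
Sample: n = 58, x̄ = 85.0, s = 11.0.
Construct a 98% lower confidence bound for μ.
μ ≥ 81.96

Lower bound (one-sided):
t* = 2.102 (one-sided for 98%)
Lower bound = x̄ - t* · s/√n = 85.0 - 2.102 · 11.0/√58 = 81.96

We are 98% confident that μ ≥ 81.96.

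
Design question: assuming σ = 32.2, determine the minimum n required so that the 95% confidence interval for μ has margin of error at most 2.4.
n ≥ 692

For margin E ≤ 2.4:
n ≥ (z* · σ / E)²
n ≥ (1.960 · 32.2 / 2.4)²
n ≥ 691.51

Minimum n = 692 (rounding up)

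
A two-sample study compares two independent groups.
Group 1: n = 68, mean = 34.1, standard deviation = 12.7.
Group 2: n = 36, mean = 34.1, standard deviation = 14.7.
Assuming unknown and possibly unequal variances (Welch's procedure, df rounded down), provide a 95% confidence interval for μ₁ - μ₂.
(-5.78, 5.78)

Difference: x̄₁ - x̄₂ = 0.00
SE = √(s₁²/n₁ + s₂²/n₂) = √(12.7²/68 + 14.7²/36) = 2.8939
df = 62.99 → 62 (Welch–Satterthwaite, rounded down)
t* = 1.999

CI: 0.00 ± 1.999 · 2.8939 = 0.00 ± 5.78 = (-5.78, 5.78)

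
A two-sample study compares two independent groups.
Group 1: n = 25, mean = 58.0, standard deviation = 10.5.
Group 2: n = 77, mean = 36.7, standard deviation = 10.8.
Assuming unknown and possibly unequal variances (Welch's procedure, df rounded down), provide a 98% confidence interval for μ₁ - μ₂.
(15.41, 27.19)

Difference: x̄₁ - x̄₂ = 21.30
SE = √(s₁²/n₁ + s₂²/n₂) = √(10.5²/25 + 10.8²/77) = 2.4341
df = 41.76 → 41 (Welch–Satterthwaite, rounded down)
t* = 2.421

CI: 21.30 ± 2.421 · 2.4341 = 21.30 ± 5.89 = (15.41, 27.19)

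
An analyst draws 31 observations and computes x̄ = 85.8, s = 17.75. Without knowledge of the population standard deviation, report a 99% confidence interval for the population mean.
(77.03, 94.57)

t-interval (σ unknown):
df = n - 1 = 30
t* = 2.750 for 99% confidence

Margin of error = t* · s/√n = 2.750 · 17.75/√31 = 8.77

CI: (77.03, 94.57)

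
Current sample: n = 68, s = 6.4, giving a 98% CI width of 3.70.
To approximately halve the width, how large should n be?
n ≈ 272

CI width ∝ 1/√n
To reduce width by factor 2, need √n to grow by 2 → need 2² = 4 times as many samples.

Current: n = 68, width = 3.70
New: n = 272, width ≈ 1.82

Width reduced by factor of 3.70/1.82 = 2.03.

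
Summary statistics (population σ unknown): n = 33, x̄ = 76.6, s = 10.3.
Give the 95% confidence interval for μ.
(72.95, 80.25)

t-interval (σ unknown):
df = n - 1 = 32
t* = 2.037 for 95% confidence

Margin of error = t* · s/√n = 2.037 · 10.3/√33 = 3.65

CI: (72.95, 80.25)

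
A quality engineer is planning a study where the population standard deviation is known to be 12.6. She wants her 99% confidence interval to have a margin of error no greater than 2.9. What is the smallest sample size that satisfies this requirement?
n ≥ 126

For margin E ≤ 2.9:
n ≥ (z* · σ / E)²
n ≥ (2.576 · 12.6 / 2.9)²
n ≥ 125.27

Minimum n = 126 (rounding up)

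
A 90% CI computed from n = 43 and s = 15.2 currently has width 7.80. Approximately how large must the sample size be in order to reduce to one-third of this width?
n ≈ 387

CI width ∝ 1/√n
To reduce width by factor 3, need √n to grow by 3 → need 3² = 9 times as many samples.

Current: n = 43, width = 7.80
New: n = 387, width ≈ 2.55

Width reduced by factor of 7.80/2.55 = 3.06.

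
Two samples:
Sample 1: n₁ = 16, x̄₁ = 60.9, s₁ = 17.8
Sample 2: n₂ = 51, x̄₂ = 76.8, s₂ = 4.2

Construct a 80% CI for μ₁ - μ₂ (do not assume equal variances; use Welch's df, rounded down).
(-21.92, -9.88)

Difference: x̄₁ - x̄₂ = -15.90
SE = √(s₁²/n₁ + s₂²/n₂) = √(17.8²/16 + 4.2²/51) = 4.4887
df = 15.53 → 15 (Welch–Satterthwaite, rounded down)
t* = 1.341

CI: -15.90 ± 1.341 · 4.4887 = -15.90 ± 6.02 = (-21.92, -9.88)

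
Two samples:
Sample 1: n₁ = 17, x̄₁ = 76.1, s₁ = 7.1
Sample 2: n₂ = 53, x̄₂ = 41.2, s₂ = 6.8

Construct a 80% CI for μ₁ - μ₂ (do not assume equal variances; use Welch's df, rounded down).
(32.32, 37.48)

Difference: x̄₁ - x̄₂ = 34.90
SE = √(s₁²/n₁ + s₂²/n₂) = √(7.1²/17 + 6.8²/53) = 1.9590
df = 26.10 → 26 (Welch–Satterthwaite, rounded down)
t* = 1.315

CI: 34.90 ± 1.315 · 1.9590 = 34.90 ± 2.58 = (32.32, 37.48)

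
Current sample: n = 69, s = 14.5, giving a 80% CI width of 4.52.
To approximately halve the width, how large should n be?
n ≈ 276

CI width ∝ 1/√n
To reduce width by factor 2, need √n to grow by 2 → need 2² = 4 times as many samples.

Current: n = 69, width = 4.52
New: n = 276, width ≈ 2.24

Width reduced by factor of 4.52/2.24 = 2.02.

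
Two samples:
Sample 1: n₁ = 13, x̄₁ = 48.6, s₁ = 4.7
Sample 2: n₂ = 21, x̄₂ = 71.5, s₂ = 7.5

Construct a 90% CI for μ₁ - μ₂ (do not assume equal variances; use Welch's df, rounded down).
(-26.45, -19.35)

Difference: x̄₁ - x̄₂ = -22.90
SE = √(s₁²/n₁ + s₂²/n₂) = √(4.7²/13 + 7.5²/21) = 2.0923
df = 31.98 → 31 (Welch–Satterthwaite, rounded down)
t* = 1.696

CI: -22.90 ± 1.696 · 2.0923 = -22.90 ± 3.55 = (-26.45, -19.35)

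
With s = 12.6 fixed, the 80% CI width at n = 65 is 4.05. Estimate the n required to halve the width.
n ≈ 260

CI width ∝ 1/√n
To reduce width by factor 2, need √n to grow by 2 → need 2² = 4 times as many samples.

Current: n = 65, width = 4.05
New: n = 260, width ≈ 2.01

Width reduced by factor of 4.05/2.01 = 2.01.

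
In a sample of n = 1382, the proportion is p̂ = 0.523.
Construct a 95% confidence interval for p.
(0.497, 0.549)

Proportion CI:
SE = √(p̂(1-p̂)/n) = √(0.523 · 0.477 / 1382) = 0.01344

z* = 1.960
Margin = z* · SE = 1.960 · 0.01344 = 0.0263

CI: 0.523 ± 0.0263 = (0.497, 0.549)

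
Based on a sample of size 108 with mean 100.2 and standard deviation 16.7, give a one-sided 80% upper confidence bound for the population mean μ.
μ ≤ 101.56

Upper bound (one-sided):
t* = 0.845 (one-sided for 80%)
Upper bound = x̄ + t* · s/√n = 100.2 + 0.845 · 16.7/√108 = 101.56

We are 80% confident that μ ≤ 101.56.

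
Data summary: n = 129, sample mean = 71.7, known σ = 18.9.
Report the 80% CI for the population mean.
(69.57, 73.83)

z-interval (σ known):
z* = 1.282 for 80% confidence

Margin of error = z* · σ/√n = 1.282 · 18.9/√129 = 2.13

CI: (71.7 - 2.13, 71.7 + 2.13) = (69.57, 73.83)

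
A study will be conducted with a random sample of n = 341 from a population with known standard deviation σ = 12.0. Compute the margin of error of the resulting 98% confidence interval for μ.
Margin of error = 1.51

Margin of error = z* · σ/√n
= 2.326 · 12.0/√341
= 2.326 · 12.0/18.4662
= 1.51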